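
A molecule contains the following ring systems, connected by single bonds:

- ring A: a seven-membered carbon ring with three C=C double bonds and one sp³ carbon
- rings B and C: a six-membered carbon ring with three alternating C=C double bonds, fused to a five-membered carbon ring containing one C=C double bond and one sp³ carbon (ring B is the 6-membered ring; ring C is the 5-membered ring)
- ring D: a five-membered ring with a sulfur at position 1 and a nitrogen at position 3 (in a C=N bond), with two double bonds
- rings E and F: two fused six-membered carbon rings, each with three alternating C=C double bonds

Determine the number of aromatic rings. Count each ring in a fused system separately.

4

Ring A has one sp³ carbon, so it is not fully conjugated — not aromatic (cycloheptatriene).
Ring B is planar and fully conjugated; 3 ring double bonds give 6 π electrons. 6 = 4(1)+2, so ring B is aromatic (benzene ring).
Ring C has one sp³ carbon, so it is not fully conjugated — not aromatic (cyclopentene ring).
Ring D is planar and fully conjugated; 2 ring double bonds (4 π electrons) plus a heteroatom lone pair (2) give 6 π electrons. That satisfies 4n+2 with n=1, so ring D is aromatic (thiazole).
Rings E and F form a fused bicyclic system with 10 sp² atoms and 10 π electrons from ring double bonds. 10 = 4(2)+2, so the system is aromatic and both rings count as aromatic (naphthalene).
Aromatic: B, D, E, F. Total: 4.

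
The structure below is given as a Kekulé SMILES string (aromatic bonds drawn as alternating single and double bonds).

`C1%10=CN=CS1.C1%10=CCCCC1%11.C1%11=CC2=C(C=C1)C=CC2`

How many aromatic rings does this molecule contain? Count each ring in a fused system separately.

The SMILES encodes a five-membered ring with a sulfur at position 1 and a nitrogen at position 3 (in a C=N bond), with two double bonds; a six-membered carbon ring with one C=C double bond; a six-membered carbon ring with three alternating C=C double bonds, fused to a five-membered carbon ring containing one C=C double bond and one sp³ carbon.
The 5-membered ring with one sulfur and one =N– is fully conjugated (every ring atom contributes a p orbital); 2 ring double bonds (4 π electrons) plus a heteroatom lone pair (2) give 6 π electrons. 6 = 4(1)+2, so it is aromatic (thiazole).
The 6-membered ring has four sp³ carbons, so it is not fully conjugated — not aromatic (cyclohexene).
The second 6-membered ring has a continuous p-orbital overlap around the ring; 3 ring double bonds give 6 π electrons. That satisfies 4n+2 with n=1, so it is aromatic (benzene ring).
The 5-membered ring has one sp³ carbon, so it is not fully conjugated — not aromatic (cyclopentene ring).
2 of the 4 rings are aromatic. Total: 2.

2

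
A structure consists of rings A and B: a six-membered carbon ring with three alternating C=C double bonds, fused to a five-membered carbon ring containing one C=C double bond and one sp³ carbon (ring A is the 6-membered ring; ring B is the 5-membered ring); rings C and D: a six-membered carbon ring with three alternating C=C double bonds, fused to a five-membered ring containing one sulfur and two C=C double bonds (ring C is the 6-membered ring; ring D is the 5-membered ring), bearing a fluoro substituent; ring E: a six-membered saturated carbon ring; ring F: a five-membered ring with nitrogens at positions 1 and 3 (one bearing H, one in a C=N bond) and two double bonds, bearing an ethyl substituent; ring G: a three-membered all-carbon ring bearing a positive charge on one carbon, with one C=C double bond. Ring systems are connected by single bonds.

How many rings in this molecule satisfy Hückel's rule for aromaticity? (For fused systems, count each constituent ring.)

Ring A is planar and fully conjugated; 3 ring double bonds give 6 π electrons. That satisfies 4n+2 with n=1, so ring A is aromatic (benzene ring).
Ring B has one sp³ carbon, so it is not fully conjugated — not aromatic (cyclopentene ring).
Rings C and D form a fused bicyclic system (with one sulfur) with 9 sp² atoms and 10 π electrons from ring double bonds plus a heteroatom lone pair. 10 = 4(2)+2, so the system is aromatic and both rings count as aromatic (benzothiophene).
Ring E has only sp³ atoms, so it is not fully conjugated — not aromatic (cyclohexane).
Ring F is planar and fully conjugated; 2 ring double bonds (4 π electrons) plus a heteroatom lone pair (2) give 6 π electrons. That satisfies 4n+2 with n=1, so ring F is aromatic (imidazole).
Ring G is planar and fully conjugated; 1 ring double bond (2 π electrons) plus the carbocation's empty p orbital (0, but keeps the ring conjugated) give 2 π electrons. That satisfies 4n+2 with n=0, so ring G is aromatic (cyclopropenyl cation).
Aromatic: A, C, D, F, G. Total: 5.

5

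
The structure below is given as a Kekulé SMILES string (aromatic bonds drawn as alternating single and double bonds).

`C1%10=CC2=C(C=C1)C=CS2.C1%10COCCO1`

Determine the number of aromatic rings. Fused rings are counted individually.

2

The SMILES encodes a six-membered carbon ring with three alternating C=C double bonds, fused to a five-membered ring containing one sulfur and two C=C double bonds; a six-membered saturated ring with oxygens at positions 1 and 4.
The fused 6/5-membered bicyclic (with one sulfur) is a single π system with 9 sp² atoms and 10 π electrons from ring double bonds plus a heteroatom lone pair. 10 = 4(2)+2, so the system is aromatic and both rings count as aromatic (benzothiophene).
The 6-membered ring with two oxygens (1,4) has only sp³ atoms, so it is not fully conjugated — not aromatic (1,4-dioxane).
2 of the 3 rings are aromatic. Total: 2.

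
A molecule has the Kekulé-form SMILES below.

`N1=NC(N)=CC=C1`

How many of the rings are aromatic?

1

The SMILES encodes a six-membered ring with two adjacent nitrogens and three alternating double bonds.
The 6-membered ring with two nitrogens (1,2) is planar and fully conjugated; 3 ring double bonds give 6 π electrons. 6 = 4(1)+2, so it is aromatic (pyridazine).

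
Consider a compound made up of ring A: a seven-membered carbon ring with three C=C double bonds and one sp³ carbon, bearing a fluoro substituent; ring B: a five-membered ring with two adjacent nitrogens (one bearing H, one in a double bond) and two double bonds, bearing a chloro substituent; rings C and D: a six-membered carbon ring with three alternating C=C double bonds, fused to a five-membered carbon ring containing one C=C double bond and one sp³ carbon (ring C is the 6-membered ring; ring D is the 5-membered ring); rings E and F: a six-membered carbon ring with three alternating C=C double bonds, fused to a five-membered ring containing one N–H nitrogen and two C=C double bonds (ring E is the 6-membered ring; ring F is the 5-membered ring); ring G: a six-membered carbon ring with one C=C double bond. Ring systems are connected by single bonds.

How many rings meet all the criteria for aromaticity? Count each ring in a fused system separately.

4

Ring A has one sp³ carbon, so it is not fully conjugated — not aromatic (cycloheptatriene).
Ring B is fully conjugated (every ring atom contributes a p orbital); 2 ring double bonds (4 π electrons) plus a heteroatom lone pair (2) give 6 π electrons. Since 6 = 4n+2 (n=1), ring B is aromatic (pyrazole).
Ring C has a continuous p-orbital overlap around the ring; 3 ring double bonds give 6 π electrons. 6 = 4(1)+2, so ring C is aromatic (benzene ring).
Ring D has one sp³ carbon, so it is not fully conjugated — not aromatic (cyclopentene ring).
Rings E and F form a fused bicyclic system (with one N–H) with 9 sp² atoms and 10 π electrons from ring double bonds plus a heteroatom lone pair. 10 = 4(2)+2, so the system is aromatic and both rings count as aromatic (indole).
Ring G has four sp³ carbons, so it is not fully conjugated — not aromatic (cyclohexene).
Aromatic: B, C, E, F. Total: 4.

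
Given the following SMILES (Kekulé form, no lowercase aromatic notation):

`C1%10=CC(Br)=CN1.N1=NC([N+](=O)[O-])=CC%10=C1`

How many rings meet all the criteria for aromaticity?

2

The SMILES encodes a five-membered ring of four carbons and one nitrogen bearing a hydrogen, with two C=C double bonds; a six-membered ring with two adjacent nitrogens and three alternating double bonds.
The 5-membered ring with one N–H is planar and fully conjugated; 2 ring double bonds (4 π electrons) plus a heteroatom lone pair (2) give 6 π electrons. That satisfies 4n+2 with n=1, so it is aromatic (pyrrole).
The 6-membered ring with two nitrogens (1,2) has a continuous p-orbital overlap around the ring; 3 ring double bonds give 6 π electrons. Since 6 = 4n+2 (n=1), it is aromatic (pyridazine).
2 of the 2 rings are aromatic. Total: 2.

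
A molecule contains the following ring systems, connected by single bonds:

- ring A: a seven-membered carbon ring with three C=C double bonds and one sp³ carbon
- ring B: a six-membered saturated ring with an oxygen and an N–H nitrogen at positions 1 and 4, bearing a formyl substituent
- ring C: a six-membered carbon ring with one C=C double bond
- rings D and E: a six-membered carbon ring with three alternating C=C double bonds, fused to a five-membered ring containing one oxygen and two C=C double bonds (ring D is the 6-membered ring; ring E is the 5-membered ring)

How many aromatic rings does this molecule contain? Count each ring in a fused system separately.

Ring A has one sp³ carbon, so it is not fully conjugated — not aromatic (cycloheptatriene).
Ring B has only sp³ atoms, so it is not fully conjugated — not aromatic (morpholine).
Ring C has four sp³ carbons, so it is not fully conjugated — not aromatic (cyclohexene).
Rings D and E form a fused bicyclic system (with one oxygen) with 9 sp² atoms and 10 π electrons from ring double bonds plus a heteroatom lone pair. 10 = 4(2)+2, so the system is aromatic and both rings count as aromatic (benzofuran).
Aromatic: D, E. Total: 2.

2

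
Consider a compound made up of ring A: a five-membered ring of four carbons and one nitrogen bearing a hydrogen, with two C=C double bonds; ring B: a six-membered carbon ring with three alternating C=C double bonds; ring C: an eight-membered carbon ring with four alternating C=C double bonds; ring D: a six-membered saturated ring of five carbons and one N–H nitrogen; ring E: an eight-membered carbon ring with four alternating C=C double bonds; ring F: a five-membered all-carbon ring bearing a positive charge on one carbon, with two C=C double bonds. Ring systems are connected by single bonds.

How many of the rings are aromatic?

Ring A is fully conjugated (every ring atom contributes a p orbital); 2 ring double bonds (4 π electrons) plus a heteroatom lone pair (2) give 6 π electrons. Since 6 = 4n+2 (n=1), ring A is aromatic (pyrrole).
Ring B has a continuous p-orbital overlap around the ring; 3 ring double bonds give 6 π electrons. Since 6 = 4n+2 (n=1), ring B is aromatic (benzene).
Ring C has only sp² ring atoms; a planar conformation would have a fully conjugated π system of 8 electrons. But 8 = 4(2), which is 4n not 4n+2, so ring C is not aromatic (cyclooctatetraene) — cyclooctatetraene distorts into a non-planar tub to avoid antiaromaticity.
Ring D has only sp³ atoms, so it is not fully conjugated — not aromatic (piperidine).
Ring E has only sp² ring atoms; a planar conformation would have a fully conjugated π system of 8 electrons. But 8 = 4(2), which is 4n not 4n+2, so ring E is not aromatic (cyclooctatetraene) — cyclooctatetraene distorts into a non-planar tub to avoid antiaromaticity.
Ring F has only sp² ring atoms; a planar conformation would have a fully conjugated π system of 4 electrons. But 4 = 4(1), which is 4n not 4n+2, so ring F is not aromatic (cyclopentadienyl cation).
Aromatic: A, B. Total: 2.

2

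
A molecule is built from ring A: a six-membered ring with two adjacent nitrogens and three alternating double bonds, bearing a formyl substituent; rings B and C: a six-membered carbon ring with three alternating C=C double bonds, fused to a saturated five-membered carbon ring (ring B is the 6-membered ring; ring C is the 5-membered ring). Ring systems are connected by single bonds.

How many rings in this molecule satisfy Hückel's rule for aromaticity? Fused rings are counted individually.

Ring A is planar and fully conjugated; 3 ring double bonds give 6 π electrons. 6 = 4(1)+2, so ring A is aromatic (pyridazine).
Ring B is planar and fully conjugated; 3 ring double bonds give 6 π electrons. That satisfies 4n+2 with n=1, so ring B is aromatic (benzene ring).
Ring C has three sp³ carbons, so it is not fully conjugated — not aromatic (cyclopentane ring).
Aromatic: A, B. Total: 2.

2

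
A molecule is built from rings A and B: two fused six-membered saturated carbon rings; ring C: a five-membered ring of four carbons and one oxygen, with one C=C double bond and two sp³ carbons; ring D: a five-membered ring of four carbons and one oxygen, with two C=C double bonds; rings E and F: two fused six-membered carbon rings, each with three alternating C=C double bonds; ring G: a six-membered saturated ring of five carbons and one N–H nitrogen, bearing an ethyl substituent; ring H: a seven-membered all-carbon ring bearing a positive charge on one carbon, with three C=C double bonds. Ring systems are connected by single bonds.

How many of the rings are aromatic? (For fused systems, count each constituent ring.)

4

Ring A has only sp³ atoms, so it is not fully conjugated — not aromatic (cyclohexane ring).
Ring B has only sp³ atoms, so it is not fully conjugated — not aromatic (cyclohexane ring).
Ring C has two sp³ carbons, so it is not fully conjugated — not aromatic (2,3-dihydrofuran).
Ring D is fully conjugated (every ring atom contributes a p orbital); 2 ring double bonds (4 π electrons) plus a heteroatom lone pair (2) give 6 π electrons. 6 = 4(1)+2, so ring D is aromatic (furan).
Rings E and F form a fused bicyclic system with 10 sp² atoms and 10 π electrons from ring double bonds. 10 = 4(2)+2, so the system is aromatic and both rings count as aromatic (naphthalene).
Ring G has only sp³ atoms, so it is not fully conjugated — not aromatic (piperidine).
Ring H is fully conjugated (every ring atom contributes a p orbital); 3 ring double bonds (6 π electrons) plus the carbocation's empty p orbital (0, but keeps the ring conjugated) give 6 π electrons. That satisfies 4n+2 with n=1, so ring H is aromatic (tropylium cation).
Aromatic: D, E, F, H. Total: 4.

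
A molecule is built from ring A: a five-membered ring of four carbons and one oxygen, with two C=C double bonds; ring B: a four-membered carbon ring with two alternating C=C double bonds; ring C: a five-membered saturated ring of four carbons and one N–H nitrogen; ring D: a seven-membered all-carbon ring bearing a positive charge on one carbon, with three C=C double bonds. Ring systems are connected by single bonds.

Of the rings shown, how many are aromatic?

2

Ring A is fully conjugated (every ring atom contributes a p orbital); 2 ring double bonds (4 π electrons) plus a heteroatom lone pair (2) give 6 π electrons. 6 = 4(1)+2, so ring A is aromatic (furan).
Ring B has only sp² ring atoms; a planar conformation would have a fully conjugated π system of 4 electrons. But 4 = 4(1), which is 4n not 4n+2, so ring B is not aromatic (cyclobutadiene) — cyclobutadiene is antiaromatic and distorts to a rectangle.
Ring C has only sp³ atoms, so it is not fully conjugated — not aromatic (pyrrolidine).
Ring D has a continuous p-orbital overlap around the ring; 3 ring double bonds (6 π electrons) plus the carbocation's empty p orbital (0, but keeps the ring conjugated) give 6 π electrons. Since 6 = 4n+2 (n=1), ring D is aromatic (tropylium cation).
Aromatic: A, D. Total: 2.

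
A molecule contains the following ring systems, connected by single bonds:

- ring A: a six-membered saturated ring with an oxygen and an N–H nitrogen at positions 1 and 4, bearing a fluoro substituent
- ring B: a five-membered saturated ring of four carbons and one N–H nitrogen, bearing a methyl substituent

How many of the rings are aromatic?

Ring A has only sp³ atoms, so it is not fully conjugated — not aromatic (morpholine).
Ring B has only sp³ atoms, so it is not fully conjugated — not aromatic (pyrrolidine).
No ring is aromatic. Total: 0.

0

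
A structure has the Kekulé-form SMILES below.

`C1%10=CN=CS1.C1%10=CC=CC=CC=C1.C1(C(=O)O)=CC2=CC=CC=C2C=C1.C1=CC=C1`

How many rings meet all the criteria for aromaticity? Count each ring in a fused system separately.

The SMILES encodes a five-membered ring with a sulfur at position 1 and a nitrogen at position 3 (in a C=N bond), with two double bonds; an eight-membered carbon ring with four alternating C=C double bonds; two fused six-membered carbon rings, each with three alternating C=C double bonds; a four-membered carbon ring with two alternating C=C double bonds.
The 5-membered ring with one sulfur and one =N– is fully conjugated (every ring atom contributes a p orbital); 2 ring double bonds (4 π electrons) plus a heteroatom lone pair (2) give 6 π electrons. 6 = 4(1)+2, so it is aromatic (thiazole).
The 8-membered ring has only sp² ring atoms; a planar conformation would have a fully conjugated π system of 8 electrons. But 8 = 4(2), which is 4n not 4n+2, so it is not aromatic (cyclooctatetraene) — cyclooctatetraene distorts into a non-planar tub to avoid antiaromaticity.
The fused 6/6-membered bicyclic is a single π system with 10 sp² atoms and 10 π electrons from ring double bonds. 10 = 4(2)+2, so the system is aromatic and both rings count as aromatic (naphthalene).
The 4-membered ring has only sp² ring atoms; a planar conformation would have a fully conjugated π system of 4 electrons. But 4 = 4(1), which is 4n not 4n+2, so it is not aromatic (cyclobutadiene) — cyclobutadiene is antiaromatic and distorts to a rectangle.
3 of the 5 rings are aromatic. Total: 3.

3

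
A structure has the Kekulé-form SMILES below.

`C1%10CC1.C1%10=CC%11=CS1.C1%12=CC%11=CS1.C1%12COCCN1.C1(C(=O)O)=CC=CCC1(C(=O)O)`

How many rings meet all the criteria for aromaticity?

2

The SMILES encodes a three-membered saturated carbon ring; a five-membered ring of four carbons and one sulfur, with two C=C double bonds; a five-membered ring of four carbons and one sulfur, with two C=C double bonds; a six-membered saturated ring with an oxygen and an N–H nitrogen at positions 1 and 4; a six-membered carbon ring with two conjugated C=C double bonds and two sp³ carbons.
The 3-membered ring has only sp³ atoms, so it is not fully conjugated — not aromatic (cyclopropane).
The 5-membered ring with one sulfur is fully conjugated (every ring atom contributes a p orbital); 2 ring double bonds (4 π electrons) plus a heteroatom lone pair (2) give 6 π electrons. 6 = 4(1)+2, so it is aromatic (thiophene).
The second 5-membered ring with one sulfur is fully conjugated (every ring atom contributes a p orbital); 2 ring double bonds (4 π electrons) plus a heteroatom lone pair (2) give 6 π electrons. Since 6 = 4n+2 (n=1), it is aromatic (thiophene).
The 6-membered ring with one oxygen and one N–H (1,4) has only sp³ atoms, so it is not fully conjugated — not aromatic (morpholine).
The 6-membered ring has two sp³ carbons, so it is not fully conjugated — not aromatic (1,3-cyclohexadiene).
2 of the 5 rings are aromatic. Total: 2.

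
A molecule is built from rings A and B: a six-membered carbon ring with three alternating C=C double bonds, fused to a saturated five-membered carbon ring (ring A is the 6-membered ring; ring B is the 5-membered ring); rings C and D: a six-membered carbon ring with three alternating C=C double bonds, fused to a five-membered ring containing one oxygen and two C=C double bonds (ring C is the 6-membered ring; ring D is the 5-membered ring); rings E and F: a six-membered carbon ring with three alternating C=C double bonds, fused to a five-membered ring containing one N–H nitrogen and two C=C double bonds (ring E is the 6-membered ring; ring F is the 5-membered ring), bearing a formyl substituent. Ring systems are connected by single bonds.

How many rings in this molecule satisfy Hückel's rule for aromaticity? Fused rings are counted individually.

5

Ring A is fully conjugated (every ring atom contributes a p orbital); 3 ring double bonds give 6 π electrons. Since 6 = 4n+2 (n=1), ring A is aromatic (benzene ring).
Ring B has three sp³ carbons, so it is not fully conjugated — not aromatic (cyclopentane ring).
Rings C and D form a fused bicyclic system (with one oxygen) with 9 sp² atoms and 10 π electrons from ring double bonds plus a heteroatom lone pair. 10 = 4(2)+2, so the system is aromatic and both rings count as aromatic (benzofuran).
Rings E and F form a fused bicyclic system (with one N–H) with 9 sp² atoms and 10 π electrons from ring double bonds plus a heteroatom lone pair. 10 = 4(2)+2, so the system is aromatic and both rings count as aromatic (indole).
Aromatic: A, C, D, E, F. Total: 5.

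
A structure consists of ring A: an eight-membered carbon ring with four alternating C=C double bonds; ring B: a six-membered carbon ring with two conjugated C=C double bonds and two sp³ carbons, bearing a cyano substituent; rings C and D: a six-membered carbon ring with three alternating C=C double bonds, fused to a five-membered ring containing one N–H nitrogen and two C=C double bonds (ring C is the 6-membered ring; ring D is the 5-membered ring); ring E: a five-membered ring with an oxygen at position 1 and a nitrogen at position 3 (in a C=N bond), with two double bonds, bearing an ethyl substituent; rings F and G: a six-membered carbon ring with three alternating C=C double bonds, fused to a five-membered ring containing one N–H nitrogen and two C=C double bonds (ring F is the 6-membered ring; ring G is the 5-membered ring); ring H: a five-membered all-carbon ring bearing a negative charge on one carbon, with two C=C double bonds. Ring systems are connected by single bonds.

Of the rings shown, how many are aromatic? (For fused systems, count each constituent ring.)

Ring A has only sp² ring atoms; a planar conformation would have a fully conjugated π system of 8 electrons. But 8 = 4(2), which is 4n not 4n+2, so ring A is not aromatic (cyclooctatetraene) — cyclooctatetraene distorts into a non-planar tub to avoid antiaromaticity.
Ring B has two sp³ carbons, so it is not fully conjugated — not aromatic (1,3-cyclohexadiene).
Rings C and D form a fused bicyclic system (with one N–H) with 9 sp² atoms and 10 π electrons from ring double bonds plus a heteroatom lone pair. 10 = 4(2)+2, so the system is aromatic and both rings count as aromatic (indole).
Ring E is planar and fully conjugated; 2 ring double bonds (4 π electrons) plus a heteroatom lone pair (2) give 6 π electrons. Since 6 = 4n+2 (n=1), ring E is aromatic (oxazole).
Rings F and G form a fused bicyclic system (with one N–H) with 9 sp² atoms and 10 π electrons from ring double bonds plus a heteroatom lone pair. 10 = 4(2)+2, so the system is aromatic and both rings count as aromatic (indole).
Ring H is planar and fully conjugated; 2 ring double bonds (4 π electrons) plus the carbanion lone pair (2) give 6 π electrons. 6 = 4(1)+2, so ring H is aromatic (cyclopentadienyl anion).
Aromatic: C, D, E, F, G, H. Total: 6.

6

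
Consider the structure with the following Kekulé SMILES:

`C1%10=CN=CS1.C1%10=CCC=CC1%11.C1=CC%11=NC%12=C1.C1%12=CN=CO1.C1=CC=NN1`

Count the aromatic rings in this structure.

The SMILES encodes a five-membered ring with a sulfur at position 1 and a nitrogen at position 3 (in a C=N bond), with two double bonds; a six-membered carbon ring with two isolated C=C double bonds and two sp³ carbons; a six-membered ring of five carbons and one nitrogen with three alternating double bonds; a five-membered ring with an oxygen at position 1 and a nitrogen at position 3 (in a C=N bond), with two double bonds; a five-membered ring with two adjacent nitrogens (one bearing H, one in a double bond) and two double bonds.
The 5-membered ring with one sulfur and one =N– is fully conjugated (every ring atom contributes a p orbital); 2 ring double bonds (4 π electrons) plus a heteroatom lone pair (2) give 6 π electrons. That satisfies 4n+2 with n=1, so it is aromatic (thiazole).
The 6-membered ring has two sp³ carbons, so it is not fully conjugated — not aromatic (1,4-cyclohexadiene).
The 6-membered ring with one nitrogen is planar and fully conjugated; 3 ring double bonds give 6 π electrons. Since 6 = 4n+2 (n=1), it is aromatic (pyridine).
The 5-membered ring with one oxygen and one =N– is planar and fully conjugated; 2 ring double bonds (4 π electrons) plus a heteroatom lone pair (2) give 6 π electrons. 6 = 4(1)+2, so it is aromatic (oxazole).
The 5-membered ring with two adjacent nitrogens (one N–H, one =N–) has a continuous p-orbital overlap around the ring; 2 ring double bonds (4 π electrons) plus a heteroatom lone pair (2) give 6 π electrons. 6 = 4(1)+2, so it is aromatic (pyrazole).
4 of the 5 rings are aromatic. Total: 4.

4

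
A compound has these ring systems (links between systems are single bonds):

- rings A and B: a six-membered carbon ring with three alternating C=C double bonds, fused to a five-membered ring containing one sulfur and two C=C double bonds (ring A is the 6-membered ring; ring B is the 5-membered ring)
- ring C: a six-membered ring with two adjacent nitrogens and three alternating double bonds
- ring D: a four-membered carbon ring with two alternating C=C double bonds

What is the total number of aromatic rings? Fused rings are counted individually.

3

Rings A and B form a fused bicyclic system (with one sulfur) with 9 sp² atoms and 10 π electrons from ring double bonds plus a heteroatom lone pair. 10 = 4(2)+2, so the system is aromatic and both rings count as aromatic (benzothiophene).
Ring C is planar and fully conjugated; 3 ring double bonds give 6 π electrons. Since 6 = 4n+2 (n=1), ring C is aromatic (pyridazine).
Ring D has only sp² ring atoms; a planar conformation would have a fully conjugated π system of 4 electrons. But 4 = 4(1), which is 4n not 4n+2, so ring D is not aromatic (cyclobutadiene) — cyclobutadiene is antiaromatic and distorts to a rectangle.
Aromatic: A, B, C. Total: 3.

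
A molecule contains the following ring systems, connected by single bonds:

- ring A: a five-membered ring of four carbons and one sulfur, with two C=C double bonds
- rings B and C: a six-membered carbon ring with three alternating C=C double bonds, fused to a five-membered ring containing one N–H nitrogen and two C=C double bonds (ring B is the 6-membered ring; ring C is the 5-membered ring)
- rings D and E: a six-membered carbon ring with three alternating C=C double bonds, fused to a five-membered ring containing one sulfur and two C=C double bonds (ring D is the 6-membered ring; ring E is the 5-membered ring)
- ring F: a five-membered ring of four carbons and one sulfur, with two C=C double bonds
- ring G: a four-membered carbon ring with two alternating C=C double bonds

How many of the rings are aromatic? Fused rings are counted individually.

Ring A has a continuous p-orbital overlap around the ring; 2 ring double bonds (4 π electrons) plus a heteroatom lone pair (2) give 6 π electrons. That satisfies 4n+2 with n=1, so ring A is aromatic (thiophene).
Rings B and C form a fused bicyclic system (with one N–H) with 9 sp² atoms and 10 π electrons from ring double bonds plus a heteroatom lone pair. 10 = 4(2)+2, so the system is aromatic and both rings count as aromatic (indole).
Rings D and E form a fused bicyclic system (with one sulfur) with 9 sp² atoms and 10 π electrons from ring double bonds plus a heteroatom lone pair. 10 = 4(2)+2, so the system is aromatic and both rings count as aromatic (benzothiophene).
Ring F is planar and fully conjugated; 2 ring double bonds (4 π electrons) plus a heteroatom lone pair (2) give 6 π electrons. That satisfies 4n+2 with n=1, so ring F is aromatic (thiophene).
Ring G has only sp² ring atoms; a planar conformation would have a fully conjugated π system of 4 electrons. But 4 = 4(1), which is 4n not 4n+2, so ring G is not aromatic (cyclobutadiene) — cyclobutadiene is antiaromatic and distorts to a rectangle.
Aromatic: A, B, C, D, E, F. Total: 6.

6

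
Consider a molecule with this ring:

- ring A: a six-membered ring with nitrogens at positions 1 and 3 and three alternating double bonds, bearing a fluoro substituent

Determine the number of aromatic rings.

1

Ring A has a continuous p-orbital overlap around the ring; 3 ring double bonds give 6 π electrons. Since 6 = 4n+2 (n=1), ring A is aromatic (pyrimidine).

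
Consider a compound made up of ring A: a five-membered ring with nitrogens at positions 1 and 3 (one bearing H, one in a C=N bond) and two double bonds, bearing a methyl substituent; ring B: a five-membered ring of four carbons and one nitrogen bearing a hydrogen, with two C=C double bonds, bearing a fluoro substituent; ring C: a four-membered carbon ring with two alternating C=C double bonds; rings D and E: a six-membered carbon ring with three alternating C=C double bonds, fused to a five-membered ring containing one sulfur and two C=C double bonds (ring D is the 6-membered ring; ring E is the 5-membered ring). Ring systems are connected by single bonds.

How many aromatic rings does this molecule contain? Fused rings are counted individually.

Ring A has a continuous p-orbital overlap around the ring; 2 ring double bonds (4 π electrons) plus a heteroatom lone pair (2) give 6 π electrons. 6 = 4(1)+2, so ring A is aromatic (imidazole).
Ring B is fully conjugated (every ring atom contributes a p orbital); 2 ring double bonds (4 π electrons) plus a heteroatom lone pair (2) give 6 π electrons. 6 = 4(1)+2, so ring B is aromatic (pyrrole).
Ring C has only sp² ring atoms; a planar conformation would have a fully conjugated π system of 4 electrons. But 4 = 4(1), which is 4n not 4n+2, so ring C is not aromatic (cyclobutadiene) — cyclobutadiene is antiaromatic and distorts to a rectangle.
Rings D and E form a fused bicyclic system (with one sulfur) with 9 sp² atoms and 10 π electrons from ring double bonds plus a heteroatom lone pair. 10 = 4(2)+2, so the system is aromatic and both rings count as aromatic (benzothiophene).
Aromatic: A, B, D, E. Total: 4.

4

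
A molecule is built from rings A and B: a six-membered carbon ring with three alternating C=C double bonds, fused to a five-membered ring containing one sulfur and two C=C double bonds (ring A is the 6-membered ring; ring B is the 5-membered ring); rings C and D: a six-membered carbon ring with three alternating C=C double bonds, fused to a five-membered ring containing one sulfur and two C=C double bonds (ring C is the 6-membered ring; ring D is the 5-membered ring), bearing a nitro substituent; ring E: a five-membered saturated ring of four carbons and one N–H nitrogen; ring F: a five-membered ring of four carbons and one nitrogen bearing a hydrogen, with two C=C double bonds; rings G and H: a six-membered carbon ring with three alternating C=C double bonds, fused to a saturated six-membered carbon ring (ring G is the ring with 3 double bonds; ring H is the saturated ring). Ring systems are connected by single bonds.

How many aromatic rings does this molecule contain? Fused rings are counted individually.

6

Rings A and B form a fused bicyclic system (with one sulfur) with 9 sp² atoms and 10 π electrons from ring double bonds plus a heteroatom lone pair. 10 = 4(2)+2, so the system is aromatic and both rings count as aromatic (benzothiophene).
Rings C and D form a fused bicyclic system (with one sulfur) with 9 sp² atoms and 10 π electrons from ring double bonds plus a heteroatom lone pair. 10 = 4(2)+2, so the system is aromatic and both rings count as aromatic (benzothiophene).
Ring E has only sp³ atoms, so it is not fully conjugated — not aromatic (pyrrolidine).
Ring F is fully conjugated (every ring atom contributes a p orbital); 2 ring double bonds (4 π electrons) plus a heteroatom lone pair (2) give 6 π electrons. Since 6 = 4n+2 (n=1), ring F is aromatic (pyrrole).
Ring G is fully conjugated (every ring atom contributes a p orbital); 3 ring double bonds give 6 π electrons. Since 6 = 4n+2 (n=1), ring G is aromatic (benzene ring).
Ring H has four sp³ carbons, so it is not fully conjugated — not aromatic (cyclohexane ring).
Aromatic: A, B, C, D, F, G. Total: 6.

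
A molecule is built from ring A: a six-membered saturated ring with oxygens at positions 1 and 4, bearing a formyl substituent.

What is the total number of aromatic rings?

0

Ring A has only sp³ atoms, so it is not fully conjugated — not aromatic (1,4-dioxane).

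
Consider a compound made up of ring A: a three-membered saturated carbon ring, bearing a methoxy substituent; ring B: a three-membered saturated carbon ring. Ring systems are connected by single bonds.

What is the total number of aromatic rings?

Ring A has only sp³ atoms, so it is not fully conjugated — not aromatic (cyclopropane).
Ring B has only sp³ atoms, so it is not fully conjugated — not aromatic (cyclopropane).
No ring is aromatic. Total: 0.

0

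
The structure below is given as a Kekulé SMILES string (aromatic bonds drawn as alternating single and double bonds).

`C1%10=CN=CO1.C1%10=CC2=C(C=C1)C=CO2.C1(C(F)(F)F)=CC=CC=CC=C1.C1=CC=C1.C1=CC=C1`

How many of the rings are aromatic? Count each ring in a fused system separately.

3

The SMILES encodes a five-membered ring with an oxygen at position 1 and a nitrogen at position 3 (in a C=N bond), with two double bonds; a six-membered carbon ring with three alternating C=C double bonds, fused to a five-membered ring containing one oxygen and two C=C double bonds; an eight-membered carbon ring with four alternating C=C double bonds; a four-membered carbon ring with two alternating C=C double bonds; a four-membered carbon ring with two alternating C=C double bonds.
The 5-membered ring with one oxygen and one =N– is planar and fully conjugated; 2 ring double bonds (4 π electrons) plus a heteroatom lone pair (2) give 6 π electrons. That satisfies 4n+2 with n=1, so it is aromatic (oxazole).
The fused 6/5-membered bicyclic (with one oxygen) is a single π system with 9 sp² atoms and 10 π electrons from ring double bonds plus a heteroatom lone pair. 10 = 4(2)+2, so the system is aromatic and both rings count as aromatic (benzofuran).
The 8-membered ring has only sp² ring atoms; a planar conformation would have a fully conjugated π system of 8 electrons. But 8 = 4(2), which is 4n not 4n+2, so it is not aromatic (cyclooctatetraene) — cyclooctatetraene distorts into a non-planar tub to avoid antiaromaticity.
The 4-membered ring has only sp² ring atoms; a planar conformation would have a fully conjugated π system of 4 electrons. But 4 = 4(1), which is 4n not 4n+2, so it is not aromatic (cyclobutadiene) — cyclobutadiene is antiaromatic and distorts to a rectangle.
The second 4-membered ring has only sp² ring atoms; a planar conformation would have a fully conjugated π system of 4 electrons. But 4 = 4(1), which is 4n not 4n+2, so it is not aromatic (cyclobutadiene) — cyclobutadiene is antiaromatic and distorts to a rectangle.
3 of the 6 rings are aromatic. Total: 3.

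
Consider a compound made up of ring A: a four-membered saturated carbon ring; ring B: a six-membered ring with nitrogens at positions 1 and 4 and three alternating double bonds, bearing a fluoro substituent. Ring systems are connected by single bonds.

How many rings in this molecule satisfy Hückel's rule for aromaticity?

Ring A has only sp³ atoms, so it is not fully conjugated — not aromatic (cyclobutane).
Ring B is fully conjugated (every ring atom contributes a p orbital); 3 ring double bonds give 6 π electrons. 6 = 4(1)+2, so ring B is aromatic (pyrazine).
Aromatic: B. Total: 1.

1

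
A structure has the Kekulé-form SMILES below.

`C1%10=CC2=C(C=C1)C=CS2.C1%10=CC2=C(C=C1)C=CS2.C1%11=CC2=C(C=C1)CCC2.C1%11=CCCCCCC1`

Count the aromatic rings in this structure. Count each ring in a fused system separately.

The SMILES encodes a six-membered carbon ring with three alternating C=C double bonds, fused to a five-membered ring containing one sulfur and two C=C double bonds; a six-membered carbon ring with three alternating C=C double bonds, fused to a five-membered ring containing one sulfur and two C=C double bonds; a six-membered carbon ring with three alternating C=C double bonds, fused to a saturated five-membered carbon ring; an eight-membered carbon ring with one C=C double bond.
The fused 6/5-membered bicyclic (with one sulfur) is a single π system with 9 sp² atoms and 10 π electrons from ring double bonds plus a heteroatom lone pair. 10 = 4(2)+2, so the system is aromatic and both rings count as aromatic (benzothiophene).
The fused 6/5-membered bicyclic (with one sulfur) is a single π system with 9 sp² atoms and 10 π electrons from ring double bonds plus a heteroatom lone pair. 10 = 4(2)+2, so the system is aromatic and both rings count as aromatic (benzothiophene).
The 6-membered ring is planar and fully conjugated; 3 ring double bonds give 6 π electrons. Since 6 = 4n+2 (n=1), it is aromatic (benzene ring).
The 5-membered ring has three sp³ carbons, so it is not fully conjugated — not aromatic (cyclopentane ring).
The 8-membered ring has six sp³ carbons, so it is not fully conjugated — not aromatic (cyclooctene).
5 of the 7 rings are aromatic. Total: 5.

5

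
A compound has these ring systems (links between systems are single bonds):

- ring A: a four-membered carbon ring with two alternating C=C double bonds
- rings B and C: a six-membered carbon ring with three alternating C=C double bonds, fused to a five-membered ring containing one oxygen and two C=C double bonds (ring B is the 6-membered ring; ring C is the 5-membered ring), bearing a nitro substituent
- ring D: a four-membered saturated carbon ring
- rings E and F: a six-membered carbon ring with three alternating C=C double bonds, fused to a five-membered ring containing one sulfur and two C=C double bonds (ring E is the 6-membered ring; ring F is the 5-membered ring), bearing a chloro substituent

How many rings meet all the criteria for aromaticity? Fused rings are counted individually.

Ring A has only sp² ring atoms; a planar conformation would have a fully conjugated π system of 4 electrons. But 4 = 4(1), which is 4n not 4n+2, so ring A is not aromatic (cyclobutadiene) — cyclobutadiene is antiaromatic and distorts to a rectangle.
Rings B and C form a fused bicyclic system (with one oxygen) with 9 sp² atoms and 10 π electrons from ring double bonds plus a heteroatom lone pair. 10 = 4(2)+2, so the system is aromatic and both rings count as aromatic (benzofuran).
Ring D has only sp³ atoms, so it is not fully conjugated — not aromatic (cyclobutane).
Rings E and F form a fused bicyclic system (with one sulfur) with 9 sp² atoms and 10 π electrons from ring double bonds plus a heteroatom lone pair. 10 = 4(2)+2, so the system is aromatic and both rings count as aromatic (benzothiophene).
Aromatic: B, C, E, F. Total: 4.

4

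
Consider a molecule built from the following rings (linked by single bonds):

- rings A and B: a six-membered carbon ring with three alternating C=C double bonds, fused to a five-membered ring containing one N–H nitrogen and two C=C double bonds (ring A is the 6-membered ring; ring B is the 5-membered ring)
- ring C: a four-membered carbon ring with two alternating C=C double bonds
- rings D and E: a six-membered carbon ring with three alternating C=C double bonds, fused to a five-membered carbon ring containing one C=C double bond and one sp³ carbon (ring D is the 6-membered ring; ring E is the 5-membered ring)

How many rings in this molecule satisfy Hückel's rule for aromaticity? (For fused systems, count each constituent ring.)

3

Rings A and B form a fused bicyclic system (with one N–H) with 9 sp² atoms and 10 π electrons from ring double bonds plus a heteroatom lone pair. 10 = 4(2)+2, so the system is aromatic and both rings count as aromatic (indole).
Ring C has only sp² ring atoms; a planar conformation would have a fully conjugated π system of 4 electrons. But 4 = 4(1), which is 4n not 4n+2, so ring C is not aromatic (cyclobutadiene) — cyclobutadiene is antiaromatic and distorts to a rectangle.
Ring D is fully conjugated (every ring atom contributes a p orbital); 3 ring double bonds give 6 π electrons. That satisfies 4n+2 with n=1, so ring D is aromatic (benzene ring).
Ring E has one sp³ carbon, so it is not fully conjugated — not aromatic (cyclopentene ring).
Aromatic: A, B, D. Total: 3.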